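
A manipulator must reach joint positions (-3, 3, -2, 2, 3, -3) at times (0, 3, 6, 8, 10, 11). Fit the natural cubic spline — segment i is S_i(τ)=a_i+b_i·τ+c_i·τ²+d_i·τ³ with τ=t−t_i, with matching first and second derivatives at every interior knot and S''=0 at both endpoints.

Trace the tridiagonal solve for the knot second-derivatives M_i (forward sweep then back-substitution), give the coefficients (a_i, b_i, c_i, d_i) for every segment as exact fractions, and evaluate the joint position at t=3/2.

Δ: Δ0=2, Δ1=-5/3, Δ2=2, Δ3=1/2, Δ4=-6
row 1: diag=12, rhs=-22; c'=1/4, d'=-11/6
row 2: denom=10−3·1/4=37/4; d'=(22−3·-11/6)/(37/4)=110/37
row 3: denom=8−2·8/37=280/37; d'=(-9−2·110/37)/(280/37)=-79/40
row 4: denom=6−2·37/140=383/70; d'=(-39−2·-79/40)/(383/70)=-4907/766
back: M4=-4907/766
back: M3=-79/40−37/140·-4907/766=-108/383
back: M2=110/37−8/37·-108/383=1162/383
back: M1=-11/6−1/4·1162/383=-2978/1149
M: M0=0, M1=-2978/1149, M2=1162/383, M3=-108/383, M4=-4907/766, M5=0
seg 0: a=-3, c=M0/2=0, d=(M1−M0)/(6·3)=-1489/10341, b=Δ0−h0·(2M0+M1)/6=3787/1149
seg 1: a=3, c=M1/2=-1489/1149, d=(M2−M1)/(6·3)=3232/10341, b=Δ1−h1·(2M1+M2)/6=-680/1149
seg 2: a=-2, c=M2/2=581/383, d=(M3−M2)/(6·2)=-635/2298, b=Δ2−h2·(2M2+M3)/6=82/1149
seg 3: a=2, c=M3/2=-54/383, d=(M4−M3)/(6·2)=-4691/9192, b=Δ3−h3·(2M3+M4)/6=3244/1149
seg 4: a=3, c=M4/2=-4907/1532, d=(M5−M4)/(6·1)=4907/4596, b=Δ4−h4·(2M4+M5)/6=-8881/2298
t_q=3/2 → seg 0, τ=3/2; S=-3+3787/1149·τ+0·τ²+-1489/10341·τ³=4467/3064

  seg 0: a=-3 b=3787/1149 c=0 d=-1489/10341
  seg 1: a=3 b=-680/1149 c=-1489/1149 d=3232/10341
  seg 2: a=-2 b=82/1149 c=581/383 d=-635/2298
  seg 3: a=2 b=3244/1149 c=-54/383 d=-4691/9192
  seg 4: a=3 b=-8881/2298 c=-4907/1532 d=4907/4596
S(3/2) = 4467/3064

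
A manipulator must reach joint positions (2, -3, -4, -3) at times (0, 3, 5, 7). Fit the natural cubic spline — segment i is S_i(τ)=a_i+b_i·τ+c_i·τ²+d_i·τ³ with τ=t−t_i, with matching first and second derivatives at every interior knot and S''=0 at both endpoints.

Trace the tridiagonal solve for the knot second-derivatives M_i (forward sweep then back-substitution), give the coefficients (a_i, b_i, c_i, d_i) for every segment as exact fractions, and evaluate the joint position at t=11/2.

  seg 0: a=2 b=-223/114 c=0 d=11/342
  seg 1: a=-3 b=-62/57 c=11/38 d=1/456
  seg 2: a=-4 b=11/114 c=23/76 d=-23/456
S(11/2) = -4721/1216

Δ: Δ0=-5/3, Δ1=-1/2, Δ2=1/2
row 1: diag=10, rhs=7; c'=1/5, d'=7/10
row 2: denom=8−2·1/5=38/5; d'=(6−2·7/10)/(38/5)=23/38
back: M2=23/38
back: M1=7/10−1/5·23/38=11/19
M: M0=0, M1=11/19, M2=23/38, M3=0
seg 0: a=2, c=M0/2=0, d=(M1−M0)/(6·3)=11/342, b=Δ0−h0·(2M0+M1)/6=-223/114
seg 1: a=-3, c=M1/2=11/38, d=(M2−M1)/(6·2)=1/456, b=Δ1−h1·(2M1+M2)/6=-62/57
seg 2: a=-4, c=M2/2=23/76, d=(M3−M2)/(6·2)=-23/456, b=Δ2−h2·(2M2+M3)/6=11/114
t_q=11/2 → seg 2, τ=1/2; S=-4+11/114·τ+23/76·τ²+-23/456·τ³=-4721/1216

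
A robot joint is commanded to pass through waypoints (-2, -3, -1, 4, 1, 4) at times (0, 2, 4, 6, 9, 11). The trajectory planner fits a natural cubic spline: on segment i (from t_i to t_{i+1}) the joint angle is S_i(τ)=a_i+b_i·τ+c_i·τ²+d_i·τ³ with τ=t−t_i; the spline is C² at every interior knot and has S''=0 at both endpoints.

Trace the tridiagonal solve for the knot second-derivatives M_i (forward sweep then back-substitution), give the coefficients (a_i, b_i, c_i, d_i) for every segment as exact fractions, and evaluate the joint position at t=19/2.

  seg 0: a=-2 b=-937/1285 c=0 d=589/10280
  seg 1: a=-3 b=-107/2570 c=1767/5140 d=91/1028
  seg 2: a=-1 b=6157/2570 c=4497/5140 d=-4229/10280
  seg 3: a=4 b=1232/1285 c=-819/514 d=2417/7710
  seg 4: a=1 b=-353/2570 c=1578/1285 d=-263/1285
S(19/2) = 12467/10280

Δ: Δ0=-1/2, Δ1=1, Δ2=5/2, Δ3=-1, Δ4=3/2
row 1: diag=8, rhs=9; c'=1/4, d'=9/8
row 2: denom=8−2·1/4=15/2; d'=(9−2·9/8)/(15/2)=9/10
row 3: denom=10−2·4/15=142/15; d'=(-21−2·9/10)/(142/15)=-171/71
row 4: denom=10−3·45/142=1285/142; d'=(15−3·-171/71)/(1285/142)=3156/1285
back: M4=3156/1285
back: M3=-171/71−45/142·3156/1285=-819/257
back: M2=9/10−4/15·-819/257=4497/2570
back: M1=9/8−1/4·4497/2570=1767/2570
M: M0=0, M1=1767/2570, M2=4497/2570, M3=-819/257, M4=3156/1285, M5=0
seg 0: a=-2, c=M0/2=0, d=(M1−M0)/(6·2)=589/10280, b=Δ0−h0·(2M0+M1)/6=-937/1285
seg 1: a=-3, c=M1/2=1767/5140, d=(M2−M1)/(6·2)=91/1028, b=Δ1−h1·(2M1+M2)/6=-107/2570
seg 2: a=-1, c=M2/2=4497/5140, d=(M3−M2)/(6·2)=-4229/10280, b=Δ2−h2·(2M2+M3)/6=6157/2570
seg 3: a=4, c=M3/2=-819/514, d=(M4−M3)/(6·3)=2417/7710, b=Δ3−h3·(2M3+M4)/6=1232/1285
seg 4: a=1, c=M4/2=1578/1285, d=(M5−M4)/(6·2)=-263/1285, b=Δ4−h4·(2M4+M5)/6=-353/2570
t_q=19/2 → seg 4, τ=1/2; S=1+-353/2570·τ+1578/1285·τ²+-263/1285·τ³=12467/10280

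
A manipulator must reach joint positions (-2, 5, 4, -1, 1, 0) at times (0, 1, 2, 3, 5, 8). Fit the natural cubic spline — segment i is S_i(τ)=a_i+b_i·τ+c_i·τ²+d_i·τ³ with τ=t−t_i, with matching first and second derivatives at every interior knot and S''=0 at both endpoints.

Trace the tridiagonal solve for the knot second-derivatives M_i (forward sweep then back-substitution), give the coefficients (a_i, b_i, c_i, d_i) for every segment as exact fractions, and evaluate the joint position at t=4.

Δ: Δ0=7, Δ1=-1, Δ2=-5, Δ3=1, Δ4=-1/3
row 1: diag=4, rhs=-48; c'=1/4, d'=-12
row 2: denom=4−1·1/4=15/4; d'=(-24−1·-12)/(15/4)=-16/5
row 3: denom=6−1·4/15=86/15; d'=(36−1·-16/5)/(86/15)=294/43
row 4: denom=10−2·15/43=400/43; d'=(-8−2·294/43)/(400/43)=-233/100
back: M4=-233/100
back: M3=294/43−15/43·-233/100=153/20
back: M2=-16/5−4/15·153/20=-131/25
back: M1=-12−1/4·-131/25=-1069/100
M: M0=0, M1=-1069/100, M2=-131/25, M3=153/20, M4=-233/100, M5=0
seg 0: a=-2, c=M0/2=0, d=(M1−M0)/(6·1)=-1069/600, b=Δ0−h0·(2M0+M1)/6=5269/600
seg 1: a=5, c=M1/2=-1069/200, d=(M2−M1)/(6·1)=109/120, b=Δ1−h1·(2M1+M2)/6=1031/300
seg 2: a=4, c=M2/2=-131/50, d=(M3−M2)/(6·1)=1289/600, b=Δ2−h2·(2M2+M3)/6=-2717/600
seg 3: a=-1, c=M3/2=153/40, d=(M4−M3)/(6·2)=-499/600, b=Δ3−h3·(2M3+M4)/6=-997/300
seg 4: a=1, c=M4/2=-233/200, d=(M5−M4)/(6·3)=233/1800, b=Δ4−h4·(2M4+M5)/6=599/300
t_q=4 → seg 3, τ=1; S=-1+-997/300·τ+153/40·τ²+-499/600·τ³=-133/100

  seg 0: a=-2 b=5269/600 c=0 d=-1069/600
  seg 1: a=5 b=1031/300 c=-1069/200 d=109/120
  seg 2: a=4 b=-2717/600 c=-131/50 d=1289/600
  seg 3: a=-1 b=-997/300 c=153/40 d=-499/600
  seg 4: a=1 b=599/300 c=-233/200 d=233/1800
S(4) = -133/100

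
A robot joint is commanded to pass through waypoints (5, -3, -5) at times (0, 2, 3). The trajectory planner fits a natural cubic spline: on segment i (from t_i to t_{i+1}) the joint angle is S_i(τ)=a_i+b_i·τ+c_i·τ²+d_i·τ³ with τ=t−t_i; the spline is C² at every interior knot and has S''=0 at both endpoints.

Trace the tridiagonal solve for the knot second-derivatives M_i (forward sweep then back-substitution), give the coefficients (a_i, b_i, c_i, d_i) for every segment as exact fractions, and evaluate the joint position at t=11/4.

  seg 0: a=5 b=-14/3 c=0 d=1/6
  seg 1: a=-3 b=-8/3 c=1 d=-1/3
S(11/4) = -293/64

Δ: Δ0=-4, Δ1=-2
row 1: diag=6, rhs=12; c'=1/6, d'=2
back: M1=2
M: M0=0, M1=2, M2=0
seg 0: a=5, c=M0/2=0, d=(M1−M0)/(6·2)=1/6, b=Δ0−h0·(2M0+M1)/6=-14/3
seg 1: a=-3, c=M1/2=1, d=(M2−M1)/(6·1)=-1/3, b=Δ1−h1·(2M1+M2)/6=-8/3
t_q=11/4 → seg 1, τ=3/4; S=-3+-8/3·τ+1·τ²+-1/3·τ³=-293/64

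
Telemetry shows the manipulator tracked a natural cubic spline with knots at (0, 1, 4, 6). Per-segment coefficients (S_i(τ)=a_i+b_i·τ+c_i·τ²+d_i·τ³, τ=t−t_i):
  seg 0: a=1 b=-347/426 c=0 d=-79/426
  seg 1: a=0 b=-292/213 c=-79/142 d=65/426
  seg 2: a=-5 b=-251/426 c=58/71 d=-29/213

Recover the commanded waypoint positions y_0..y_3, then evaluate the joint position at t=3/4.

y_0 = S_0(0) = a_0 = 1
y_1 = S_1(0) = a_1 = 0
y_2 = S_2(0) = a_2 = -5
y_3 = S_2(2) = -4
t_q=3/4 is in segment 0 (τ=3/4); S_0(τ)=2825/9088

y_0=1 y_1=0 y_2=-5 y_3=-4
S(3/4) = 2825/9088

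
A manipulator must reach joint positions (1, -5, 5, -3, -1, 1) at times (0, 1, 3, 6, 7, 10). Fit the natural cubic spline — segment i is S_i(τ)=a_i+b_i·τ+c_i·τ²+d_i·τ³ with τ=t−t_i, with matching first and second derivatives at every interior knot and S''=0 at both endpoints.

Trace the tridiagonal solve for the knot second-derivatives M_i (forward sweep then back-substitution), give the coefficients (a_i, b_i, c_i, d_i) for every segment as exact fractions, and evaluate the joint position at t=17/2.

  seg 0: a=1 b=-3239/387 c=0 d=917/387
  seg 1: a=-5 b=-488/387 c=917/129 d=-3079/1548
  seg 2: a=5 b=1279/387 c=-415/86 d=6583/6966
  seg 3: a=-3 b=-103/774 c=1424/387 d=-133/86
  seg 4: a=-1 b=1001/387 c=-743/774 d=743/6966
S(17/2) = 743/688

Δ: Δ0=-6, Δ1=5, Δ2=-8/3, Δ3=2, Δ4=2/3
row 1: diag=6, rhs=66; c'=1/3, d'=11
row 2: denom=10−2·1/3=28/3; d'=(-46−2·11)/(28/3)=-51/7
row 3: denom=8−3·9/28=197/28; d'=(28−3·-51/7)/(197/28)=1396/197
row 4: denom=8−1·28/197=1548/197; d'=(-8−1·1396/197)/(1548/197)=-743/387
back: M4=-743/387
back: M3=1396/197−28/197·-743/387=2848/387
back: M2=-51/7−9/28·2848/387=-415/43
back: M1=11−1/3·-415/43=1834/129
M: M0=0, M1=1834/129, M2=-415/43, M3=2848/387, M4=-743/387, M5=0
seg 0: a=1, c=M0/2=0, d=(M1−M0)/(6·1)=917/387, b=Δ0−h0·(2M0+M1)/6=-3239/387
seg 1: a=-5, c=M1/2=917/129, d=(M2−M1)/(6·2)=-3079/1548, b=Δ1−h1·(2M1+M2)/6=-488/387
seg 2: a=5, c=M2/2=-415/86, d=(M3−M2)/(6·3)=6583/6966, b=Δ2−h2·(2M2+M3)/6=1279/387
seg 3: a=-3, c=M3/2=1424/387, d=(M4−M3)/(6·1)=-133/86, b=Δ3−h3·(2M3+M4)/6=-103/774
seg 4: a=-1, c=M4/2=-743/774, d=(M5−M4)/(6·3)=743/6966, b=Δ4−h4·(2M4+M5)/6=1001/387
t_q=17/2 → seg 4, τ=3/2; S=-1+1001/387·τ+-743/774·τ²+743/6966·τ³=743/688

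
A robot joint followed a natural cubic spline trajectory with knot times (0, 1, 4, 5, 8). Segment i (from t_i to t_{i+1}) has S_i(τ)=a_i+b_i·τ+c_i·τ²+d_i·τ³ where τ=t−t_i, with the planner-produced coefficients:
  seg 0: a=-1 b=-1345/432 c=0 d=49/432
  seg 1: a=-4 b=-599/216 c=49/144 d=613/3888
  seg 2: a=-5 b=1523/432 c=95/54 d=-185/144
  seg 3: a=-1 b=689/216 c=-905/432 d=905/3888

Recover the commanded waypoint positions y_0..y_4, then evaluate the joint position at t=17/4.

y_0 = S_0(0) = a_0 = -1
y_1 = S_1(0) = a_1 = -4
y_2 = S_2(0) = a_2 = -5
y_3 = S_3(0) = a_3 = -1
y_4 = S_3(3) = -4
t_q=17/4 is in segment 2 (τ=1/4); S_2(τ)=-37129/9216

y_0=-1 y_1=-4 y_2=-5 y_3=-1 y_4=-4
S(17/4) = -37129/9216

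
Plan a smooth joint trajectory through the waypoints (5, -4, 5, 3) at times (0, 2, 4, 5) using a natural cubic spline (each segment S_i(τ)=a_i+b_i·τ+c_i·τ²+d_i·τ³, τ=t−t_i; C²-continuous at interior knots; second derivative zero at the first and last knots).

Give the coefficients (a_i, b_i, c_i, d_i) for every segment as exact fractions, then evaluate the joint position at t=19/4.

  seg 0: a=5 b=-83/11 c=0 d=67/88
  seg 1: a=-4 b=35/22 c=201/44 d=-137/88
  seg 2: a=5 b=13/11 c=-105/22 d=35/22
S(19/4) = 5453/1408

Δ: Δ0=-9/2, Δ1=9/2, Δ2=-2
row 1: diag=8, rhs=54; c'=1/4, d'=27/4
row 2: denom=6−2·1/4=11/2; d'=(-39−2·27/4)/(11/2)=-105/11
back: M2=-105/11
back: M1=27/4−1/4·-105/11=201/22
M: M0=0, M1=201/22, M2=-105/11, M3=0
seg 0: a=5, c=M0/2=0, d=(M1−M0)/(6·2)=67/88, b=Δ0−h0·(2M0+M1)/6=-83/11
seg 1: a=-4, c=M1/2=201/44, d=(M2−M1)/(6·2)=-137/88, b=Δ1−h1·(2M1+M2)/6=35/22
seg 2: a=5, c=M2/2=-105/22, d=(M3−M2)/(6·1)=35/22, b=Δ2−h2·(2M2+M3)/6=13/11
t_q=19/4 → seg 2, τ=3/4; S=5+13/11·τ+-105/22·τ²+35/22·τ³=5453/1408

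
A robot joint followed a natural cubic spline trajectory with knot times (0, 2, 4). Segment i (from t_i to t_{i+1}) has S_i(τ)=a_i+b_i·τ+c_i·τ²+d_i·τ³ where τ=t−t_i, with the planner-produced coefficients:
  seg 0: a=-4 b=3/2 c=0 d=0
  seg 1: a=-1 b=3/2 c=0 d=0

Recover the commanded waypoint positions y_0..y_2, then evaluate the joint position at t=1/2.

y_0=-4 y_1=-1 y_2=2
S(1/2) = -13/4

y_0 = S_0(0) = a_0 = -4
y_1 = S_1(0) = a_1 = -1
y_2 = S_1(2) = 2
t_q=1/2 is in segment 0 (τ=1/2); S_0(τ)=-13/4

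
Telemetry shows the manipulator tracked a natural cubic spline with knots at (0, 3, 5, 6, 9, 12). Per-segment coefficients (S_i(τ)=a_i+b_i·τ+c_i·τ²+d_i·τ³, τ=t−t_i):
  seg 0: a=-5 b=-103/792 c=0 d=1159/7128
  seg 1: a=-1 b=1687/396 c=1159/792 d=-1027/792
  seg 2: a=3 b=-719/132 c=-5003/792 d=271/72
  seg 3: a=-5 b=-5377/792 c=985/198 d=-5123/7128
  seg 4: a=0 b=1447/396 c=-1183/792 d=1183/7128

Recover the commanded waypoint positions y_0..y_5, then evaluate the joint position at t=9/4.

y_0 = S_0(0) = a_0 = -5
y_1 = S_1(0) = a_1 = -1
y_2 = S_2(0) = a_2 = 3
y_3 = S_3(0) = a_3 = -5
y_4 = S_4(0) = a_4 = 0
y_5 = S_4(3) = 2
t_q=9/4 is in segment 0 (τ=9/4); S_0(τ)=-19377/5632

y_0=-5 y_1=-1 y_2=3 y_3=-5 y_4=0 y_5=2
S(9/4) = -19377/5632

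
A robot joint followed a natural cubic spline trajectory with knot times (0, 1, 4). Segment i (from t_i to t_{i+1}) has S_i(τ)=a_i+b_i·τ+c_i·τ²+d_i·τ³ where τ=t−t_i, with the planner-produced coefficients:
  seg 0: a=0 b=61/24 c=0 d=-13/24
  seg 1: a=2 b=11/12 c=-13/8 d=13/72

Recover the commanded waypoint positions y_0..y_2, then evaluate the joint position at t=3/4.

y_0 = S_0(0) = a_0 = 0
y_1 = S_1(0) = a_1 = 2
y_2 = S_1(3) = -5
t_q=3/4 is in segment 0 (τ=3/4); S_0(τ)=859/512

y_0=0 y_1=2 y_2=-5
S(3/4) = 859/512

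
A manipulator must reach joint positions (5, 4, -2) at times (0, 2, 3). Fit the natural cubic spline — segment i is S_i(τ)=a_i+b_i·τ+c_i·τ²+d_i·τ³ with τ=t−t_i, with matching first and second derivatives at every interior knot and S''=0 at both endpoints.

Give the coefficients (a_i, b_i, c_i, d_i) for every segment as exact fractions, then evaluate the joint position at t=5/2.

Δ: Δ0=-1/2, Δ1=-6
row 1: diag=6, rhs=-33; c'=1/6, d'=-11/2
back: M1=-11/2
M: M0=0, M1=-11/2, M2=0
seg 0: a=5, c=M0/2=0, d=(M1−M0)/(6·2)=-11/24, b=Δ0−h0·(2M0+M1)/6=4/3
seg 1: a=4, c=M1/2=-11/4, d=(M2−M1)/(6·1)=11/12, b=Δ1−h1·(2M1+M2)/6=-25/6
t_q=5/2 → seg 1, τ=1/2; S=4+-25/6·τ+-11/4·τ²+11/12·τ³=43/32

  seg 0: a=5 b=4/3 c=0 d=-11/24
  seg 1: a=4 b=-25/6 c=-11/4 d=11/12
S(5/2) = 43/32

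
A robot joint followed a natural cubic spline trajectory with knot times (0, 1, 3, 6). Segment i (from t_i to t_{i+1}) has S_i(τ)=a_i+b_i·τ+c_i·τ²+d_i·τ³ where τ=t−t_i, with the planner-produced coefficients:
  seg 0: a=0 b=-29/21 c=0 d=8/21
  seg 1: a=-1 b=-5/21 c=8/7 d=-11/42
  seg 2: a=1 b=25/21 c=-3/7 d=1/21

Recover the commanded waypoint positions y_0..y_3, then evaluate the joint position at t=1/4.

y_0=0 y_1=-1 y_2=1 y_3=2
S(1/4) = -19/56

y_0 = S_0(0) = a_0 = 0
y_1 = S_1(0) = a_1 = -1
y_2 = S_2(0) = a_2 = 1
y_3 = S_2(3) = 2
t_q=1/4 is in segment 0 (τ=1/4); S_0(τ)=-19/56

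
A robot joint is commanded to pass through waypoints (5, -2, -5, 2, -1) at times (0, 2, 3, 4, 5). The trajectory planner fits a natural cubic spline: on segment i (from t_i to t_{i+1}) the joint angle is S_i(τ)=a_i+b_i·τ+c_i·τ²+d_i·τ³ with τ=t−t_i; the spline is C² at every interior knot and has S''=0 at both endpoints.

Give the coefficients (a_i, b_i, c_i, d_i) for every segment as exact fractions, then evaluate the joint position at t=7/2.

  seg 0: a=5 b=-108/43 c=0 d=-85/344
  seg 1: a=-2 b=-471/86 c=-255/172 d=681/172
  seg 2: a=-5 b=591/172 c=447/43 d=-1175/172
  seg 3: a=2 b=321/86 c=-1737/172 d=579/172
S(7/2) = -2115/1376

Δ: Δ0=-7/2, Δ1=-3, Δ2=7, Δ3=-3
row 1: diag=6, rhs=3; c'=1/6, d'=1/2
row 2: denom=4−1·1/6=23/6; d'=(60−1·1/2)/(23/6)=357/23
row 3: denom=4−1·6/23=86/23; d'=(-60−1·357/23)/(86/23)=-1737/86
back: M3=-1737/86
back: M2=357/23−6/23·-1737/86=894/43
back: M1=1/2−1/6·894/43=-255/86
M: M0=0, M1=-255/86, M2=894/43, M3=-1737/86, M4=0
seg 0: a=5, c=M0/2=0, d=(M1−M0)/(6·2)=-85/344, b=Δ0−h0·(2M0+M1)/6=-108/43
seg 1: a=-2, c=M1/2=-255/172, d=(M2−M1)/(6·1)=681/172, b=Δ1−h1·(2M1+M2)/6=-471/86
seg 2: a=-5, c=M2/2=447/43, d=(M3−M2)/(6·1)=-1175/172, b=Δ2−h2·(2M2+M3)/6=591/172
seg 3: a=2, c=M3/2=-1737/172, d=(M4−M3)/(6·1)=579/172, b=Δ3−h3·(2M3+M4)/6=321/86
t_q=7/2 → seg 2, τ=1/2; S=-5+591/172·τ+447/43·τ²+-1175/172·τ³=-2115/1376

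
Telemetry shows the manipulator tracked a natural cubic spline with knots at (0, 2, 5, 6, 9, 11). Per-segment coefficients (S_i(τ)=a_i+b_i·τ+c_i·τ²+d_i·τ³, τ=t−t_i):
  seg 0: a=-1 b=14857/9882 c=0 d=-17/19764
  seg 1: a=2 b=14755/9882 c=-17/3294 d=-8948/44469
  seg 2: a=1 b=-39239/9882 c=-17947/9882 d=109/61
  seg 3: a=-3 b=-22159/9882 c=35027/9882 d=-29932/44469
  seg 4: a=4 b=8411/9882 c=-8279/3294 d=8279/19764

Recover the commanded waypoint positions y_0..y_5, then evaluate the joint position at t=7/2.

y_0 = S_0(0) = a_0 = -1
y_1 = S_1(0) = a_1 = 2
y_2 = S_2(0) = a_2 = 1
y_3 = S_3(0) = a_3 = -3
y_4 = S_4(0) = a_4 = 4
y_5 = S_4(2) = -1
t_q=7/2 is in segment 1 (τ=3/2); S_1(τ)=15587/4392

y_0=-1 y_1=2 y_2=1 y_3=-3 y_4=4 y_5=-1
S(7/2) = 15587/4392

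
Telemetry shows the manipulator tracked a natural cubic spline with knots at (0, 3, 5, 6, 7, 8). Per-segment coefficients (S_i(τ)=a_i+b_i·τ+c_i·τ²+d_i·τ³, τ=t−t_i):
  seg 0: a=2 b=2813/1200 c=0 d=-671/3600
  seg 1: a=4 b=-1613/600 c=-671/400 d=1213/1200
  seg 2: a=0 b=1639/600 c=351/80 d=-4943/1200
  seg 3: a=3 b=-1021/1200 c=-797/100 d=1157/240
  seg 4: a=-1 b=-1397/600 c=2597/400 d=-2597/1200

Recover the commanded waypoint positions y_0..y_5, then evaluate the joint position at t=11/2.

y_0 = S_0(0) = a_0 = 2
y_1 = S_1(0) = a_1 = 4
y_2 = S_2(0) = a_2 = 0
y_3 = S_3(0) = a_3 = 3
y_4 = S_4(0) = a_4 = -1
y_5 = S_4(1) = 1
t_q=11/2 is in segment 2 (τ=1/2); S_2(τ)=6233/3200

y_0=2 y_1=4 y_2=0 y_3=3 y_4=-1 y_5=1
S(11/2) = 6233/3200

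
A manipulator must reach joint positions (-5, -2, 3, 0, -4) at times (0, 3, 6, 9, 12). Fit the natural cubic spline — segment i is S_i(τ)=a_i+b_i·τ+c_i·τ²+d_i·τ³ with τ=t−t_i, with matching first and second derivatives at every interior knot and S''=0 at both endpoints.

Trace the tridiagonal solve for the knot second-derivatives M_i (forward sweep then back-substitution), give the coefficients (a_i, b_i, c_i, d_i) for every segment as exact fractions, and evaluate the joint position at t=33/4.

Δ: Δ0=1, Δ1=5/3, Δ2=-1, Δ3=-4/3
row 1: diag=12, rhs=4; c'=1/4, d'=1/3
row 2: denom=12−3·1/4=45/4; d'=(-16−3·1/3)/(45/4)=-68/45
row 3: denom=12−3·4/15=56/5; d'=(-2−3·-68/45)/(56/5)=19/84
back: M3=19/84
back: M2=-68/45−4/15·19/84=-11/7
back: M1=1/3−1/4·-11/7=61/84
M: M0=0, M1=61/84, M2=-11/7, M3=19/84, M4=0
seg 0: a=-5, c=M0/2=0, d=(M1−M0)/(6·3)=61/1512, b=Δ0−h0·(2M0+M1)/6=107/168
seg 1: a=-2, c=M1/2=61/168, d=(M2−M1)/(6·3)=-193/1512, b=Δ1−h1·(2M1+M2)/6=145/84
seg 2: a=3, c=M2/2=-11/14, d=(M3−M2)/(6·3)=151/1512, b=Δ2−h2·(2M2+M3)/6=11/24
seg 3: a=0, c=M3/2=19/168, d=(M4−M3)/(6·3)=-19/1512, b=Δ3−h3·(2M3+M4)/6=-131/84
t_q=33/4 → seg 2, τ=9/4; S=3+11/24·τ+-11/14·τ²+151/1512·τ³=4269/3584

  seg 0: a=-5 b=107/168 c=0 d=61/1512
  seg 1: a=-2 b=145/84 c=61/168 d=-193/1512
  seg 2: a=3 b=11/24 c=-11/14 d=151/1512
  seg 3: a=0 b=-131/84 c=19/168 d=-19/1512
S(33/4) = 4269/3584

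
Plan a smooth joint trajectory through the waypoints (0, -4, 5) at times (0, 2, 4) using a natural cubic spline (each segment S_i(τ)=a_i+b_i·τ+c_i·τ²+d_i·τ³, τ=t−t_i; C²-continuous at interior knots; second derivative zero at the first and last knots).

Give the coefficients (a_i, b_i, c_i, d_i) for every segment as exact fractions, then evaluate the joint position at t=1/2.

Δ: Δ0=-2, Δ1=9/2
row 1: diag=8, rhs=39; c'=1/4, d'=39/8
back: M1=39/8
M: M0=0, M1=39/8, M2=0
seg 0: a=0, c=M0/2=0, d=(M1−M0)/(6·2)=13/32, b=Δ0−h0·(2M0+M1)/6=-29/8
seg 1: a=-4, c=M1/2=39/16, d=(M2−M1)/(6·2)=-13/32, b=Δ1−h1·(2M1+M2)/6=5/4
t_q=1/2 → seg 0, τ=1/2; S=0+-29/8·τ+0·τ²+13/32·τ³=-451/256

  seg 0: a=0 b=-29/8 c=0 d=13/32
  seg 1: a=-4 b=5/4 c=39/16 d=-13/32
S(1/2) = -451/256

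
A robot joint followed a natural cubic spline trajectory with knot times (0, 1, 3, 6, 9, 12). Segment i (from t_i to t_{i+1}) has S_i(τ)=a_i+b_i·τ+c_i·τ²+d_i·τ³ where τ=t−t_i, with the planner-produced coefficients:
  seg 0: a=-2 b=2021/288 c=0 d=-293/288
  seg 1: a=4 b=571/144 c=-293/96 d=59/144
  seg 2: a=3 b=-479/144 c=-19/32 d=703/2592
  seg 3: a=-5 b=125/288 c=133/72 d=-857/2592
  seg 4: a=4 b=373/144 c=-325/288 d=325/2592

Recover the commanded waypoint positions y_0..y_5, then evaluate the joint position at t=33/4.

y_0=-2 y_1=4 y_2=3 y_3=-5 y_4=4 y_5=5
S(33/4) = 3199/2048

y_0 = S_0(0) = a_0 = -2
y_1 = S_1(0) = a_1 = 4
y_2 = S_2(0) = a_2 = 3
y_3 = S_3(0) = a_3 = -5
y_4 = S_4(0) = a_4 = 4
y_5 = S_4(3) = 5
t_q=33/4 is in segment 3 (τ=9/4); S_3(τ)=3199/2048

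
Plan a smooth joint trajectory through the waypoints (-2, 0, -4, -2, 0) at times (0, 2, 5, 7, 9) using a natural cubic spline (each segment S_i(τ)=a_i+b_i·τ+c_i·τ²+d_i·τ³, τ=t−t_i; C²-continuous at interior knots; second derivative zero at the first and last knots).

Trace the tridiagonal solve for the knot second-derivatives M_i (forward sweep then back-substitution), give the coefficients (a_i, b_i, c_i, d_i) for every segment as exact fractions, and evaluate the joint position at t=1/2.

  seg 0: a=-2 b=433/258 c=0 d=-175/1032
  seg 1: a=0 b=-46/129 c=-175/172 d=119/516
  seg 2: a=-4 b=-121/516 c=91/86 d=-455/2064
  seg 3: a=-2 b=349/258 c=-91/344 d=91/2064
S(1/2) = -3253/2752

Δ: Δ0=1, Δ1=-4/3, Δ2=1, Δ3=1
row 1: diag=10, rhs=-14; c'=3/10, d'=-7/5
row 2: denom=10−3·3/10=91/10; d'=(14−3·-7/5)/(91/10)=2
row 3: denom=8−2·20/91=688/91; d'=(0−2·2)/(688/91)=-91/172
back: M3=-91/172
back: M2=2−20/91·-91/172=91/43
back: M1=-7/5−3/10·91/43=-175/86
M: M0=0, M1=-175/86, M2=91/43, M3=-91/172, M4=0
seg 0: a=-2, c=M0/2=0, d=(M1−M0)/(6·2)=-175/1032, b=Δ0−h0·(2M0+M1)/6=433/258
seg 1: a=0, c=M1/2=-175/172, d=(M2−M1)/(6·3)=119/516, b=Δ1−h1·(2M1+M2)/6=-46/129
seg 2: a=-4, c=M2/2=91/86, d=(M3−M2)/(6·2)=-455/2064, b=Δ2−h2·(2M2+M3)/6=-121/516
seg 3: a=-2, c=M3/2=-91/344, d=(M4−M3)/(6·2)=91/2064, b=Δ3−h3·(2M3+M4)/6=349/258
t_q=1/2 → seg 0, τ=1/2; S=-2+433/258·τ+0·τ²+-175/1032·τ³=-3253/2752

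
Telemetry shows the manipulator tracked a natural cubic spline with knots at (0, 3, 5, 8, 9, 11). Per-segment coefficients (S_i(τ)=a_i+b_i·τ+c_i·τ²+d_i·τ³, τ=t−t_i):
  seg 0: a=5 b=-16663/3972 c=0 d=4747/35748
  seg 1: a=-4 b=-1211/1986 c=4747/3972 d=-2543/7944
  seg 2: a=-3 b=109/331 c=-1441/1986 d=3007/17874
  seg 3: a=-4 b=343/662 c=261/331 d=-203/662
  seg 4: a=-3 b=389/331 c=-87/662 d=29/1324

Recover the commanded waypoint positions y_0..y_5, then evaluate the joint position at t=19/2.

y_0=5 y_1=-4 y_2=-3 y_3=-4 y_4=-3 y_5=-1
S(19/2) = -25871/10592

y_0 = S_0(0) = a_0 = 5
y_1 = S_1(0) = a_1 = -4
y_2 = S_2(0) = a_2 = -3
y_3 = S_3(0) = a_3 = -4
y_4 = S_4(0) = a_4 = -3
y_5 = S_4(2) = -1
t_q=19/2 is in segment 4 (τ=1/2); S_4(τ)=-25871/10592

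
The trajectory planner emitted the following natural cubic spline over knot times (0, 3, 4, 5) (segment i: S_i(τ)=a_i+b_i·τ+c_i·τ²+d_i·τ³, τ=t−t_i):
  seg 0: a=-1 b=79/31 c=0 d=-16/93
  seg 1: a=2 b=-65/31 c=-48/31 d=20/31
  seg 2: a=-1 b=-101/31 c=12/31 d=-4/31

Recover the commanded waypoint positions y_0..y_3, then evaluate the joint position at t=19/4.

y_0 = S_0(0) = a_0 = -1
y_1 = S_1(0) = a_1 = 2
y_2 = S_2(0) = a_2 = -1
y_3 = S_2(1) = -4
t_q=19/4 is in segment 2 (τ=3/4); S_2(τ)=-1627/496

y_0=-1 y_1=2 y_2=-1 y_3=-4
S(19/4) = -1627/496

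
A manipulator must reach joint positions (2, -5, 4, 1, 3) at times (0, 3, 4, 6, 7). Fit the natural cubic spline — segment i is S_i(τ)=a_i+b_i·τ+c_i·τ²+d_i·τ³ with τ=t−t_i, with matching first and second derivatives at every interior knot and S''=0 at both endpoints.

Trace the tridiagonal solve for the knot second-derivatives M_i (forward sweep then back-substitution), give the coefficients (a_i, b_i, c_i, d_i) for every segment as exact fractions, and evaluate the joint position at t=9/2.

  seg 0: a=2 b=-2822/375 c=0 d=649/1125
  seg 1: a=-5 b=3019/375 c=649/125 d=-1591/375
  seg 2: a=4 b=428/75 c=-942/125 d=5899/3000
  seg 3: a=1 b=-631/750 c=2131/500 d=-2131/1500
S(9/2) = 41721/8000

Δ: Δ0=-7/3, Δ1=9, Δ2=-3/2, Δ3=2
row 1: diag=8, rhs=68; c'=1/8, d'=17/2
row 2: denom=6−1·1/8=47/8; d'=(-63−1·17/2)/(47/8)=-572/47
row 3: denom=6−2·16/47=250/47; d'=(21−2·-572/47)/(250/47)=2131/250
back: M3=2131/250
back: M2=-572/47−16/47·2131/250=-1884/125
back: M1=17/2−1/8·-1884/125=1298/125
M: M0=0, M1=1298/125, M2=-1884/125, M3=2131/250, M4=0
seg 0: a=2, c=M0/2=0, d=(M1−M0)/(6·3)=649/1125, b=Δ0−h0·(2M0+M1)/6=-2822/375
seg 1: a=-5, c=M1/2=649/125, d=(M2−M1)/(6·1)=-1591/375, b=Δ1−h1·(2M1+M2)/6=3019/375
seg 2: a=4, c=M2/2=-942/125, d=(M3−M2)/(6·2)=5899/3000, b=Δ2−h2·(2M2+M3)/6=428/75
seg 3: a=1, c=M3/2=2131/500, d=(M4−M3)/(6·1)=-2131/1500, b=Δ3−h3·(2M3+M4)/6=-631/750
t_q=9/2 → seg 2, τ=1/2; S=4+428/75·τ+-942/125·τ²+5899/3000·τ³=41721/8000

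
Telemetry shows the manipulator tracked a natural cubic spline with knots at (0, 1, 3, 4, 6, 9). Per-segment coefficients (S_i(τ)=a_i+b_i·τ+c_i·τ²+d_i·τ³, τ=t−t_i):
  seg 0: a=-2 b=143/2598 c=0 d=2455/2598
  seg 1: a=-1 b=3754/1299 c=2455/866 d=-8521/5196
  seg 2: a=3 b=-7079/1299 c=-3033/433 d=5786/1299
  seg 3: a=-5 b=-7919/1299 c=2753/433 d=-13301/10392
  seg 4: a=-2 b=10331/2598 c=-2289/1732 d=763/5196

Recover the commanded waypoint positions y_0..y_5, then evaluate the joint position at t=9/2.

y_0=-2 y_1=-1 y_2=3 y_3=-5 y_4=-2 y_5=2
S(9/2) = -183415/27712

y_0 = S_0(0) = a_0 = -2
y_1 = S_1(0) = a_1 = -1
y_2 = S_2(0) = a_2 = 3
y_3 = S_3(0) = a_3 = -5
y_4 = S_4(0) = a_4 = -2
y_5 = S_4(3) = 2
t_q=9/2 is in segment 3 (τ=1/2); S_3(τ)=-183415/27712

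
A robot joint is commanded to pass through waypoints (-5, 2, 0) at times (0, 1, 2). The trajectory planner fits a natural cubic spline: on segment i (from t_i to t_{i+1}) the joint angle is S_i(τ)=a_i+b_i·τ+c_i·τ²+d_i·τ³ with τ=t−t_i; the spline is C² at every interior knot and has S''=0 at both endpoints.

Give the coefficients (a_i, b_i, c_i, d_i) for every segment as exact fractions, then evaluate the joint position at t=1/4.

  seg 0: a=-5 b=37/4 c=0 d=-9/4
  seg 1: a=2 b=5/2 c=-27/4 d=9/4
S(1/4) = -697/256

Δ: Δ0=7, Δ1=-2
row 1: diag=4, rhs=-54; c'=1/4, d'=-27/2
back: M1=-27/2
M: M0=0, M1=-27/2, M2=0
seg 0: a=-5, c=M0/2=0, d=(M1−M0)/(6·1)=-9/4, b=Δ0−h0·(2M0+M1)/6=37/4
seg 1: a=2, c=M1/2=-27/4, d=(M2−M1)/(6·1)=9/4, b=Δ1−h1·(2M1+M2)/6=5/2
t_q=1/4 → seg 0, τ=1/4; S=-5+37/4·τ+0·τ²+-9/4·τ³=-697/256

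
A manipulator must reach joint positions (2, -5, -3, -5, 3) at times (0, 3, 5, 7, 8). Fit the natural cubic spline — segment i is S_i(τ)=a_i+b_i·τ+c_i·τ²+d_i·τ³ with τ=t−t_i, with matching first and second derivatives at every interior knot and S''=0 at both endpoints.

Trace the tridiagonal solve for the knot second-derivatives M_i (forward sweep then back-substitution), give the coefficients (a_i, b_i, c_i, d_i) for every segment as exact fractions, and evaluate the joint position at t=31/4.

Δ: Δ0=-7/3, Δ1=1, Δ2=-1, Δ3=8
row 1: diag=10, rhs=20; c'=1/5, d'=2
row 2: denom=8−2·1/5=38/5; d'=(-12−2·2)/(38/5)=-40/19
row 3: denom=6−2·5/19=104/19; d'=(54−2·-40/19)/(104/19)=553/52
back: M3=553/52
back: M2=-40/19−5/19·553/52=-255/52
back: M1=2−1/5·-255/52=155/52
M: M0=0, M1=155/52, M2=-255/52, M3=553/52, M4=0
seg 0: a=2, c=M0/2=0, d=(M1−M0)/(6·3)=155/936, b=Δ0−h0·(2M0+M1)/6=-1193/312
seg 1: a=-5, c=M1/2=155/104, d=(M2−M1)/(6·2)=-205/312, b=Δ1−h1·(2M1+M2)/6=101/156
seg 2: a=-3, c=M2/2=-255/104, d=(M3−M2)/(6·2)=101/78, b=Δ2−h2·(2M2+M3)/6=-199/156
seg 3: a=-5, c=M3/2=553/104, d=(M4−M3)/(6·1)=-553/312, b=Δ3−h3·(2M3+M4)/6=695/156
t_q=31/4 → seg 3, τ=3/4; S=-5+695/156·τ+553/104·τ²+-553/312·τ³=3891/6656

  seg 0: a=2 b=-1193/312 c=0 d=155/936
  seg 1: a=-5 b=101/156 c=155/104 d=-205/312
  seg 2: a=-3 b=-199/156 c=-255/104 d=101/78
  seg 3: a=-5 b=695/156 c=553/104 d=-553/312
S(31/4) = 3891/6656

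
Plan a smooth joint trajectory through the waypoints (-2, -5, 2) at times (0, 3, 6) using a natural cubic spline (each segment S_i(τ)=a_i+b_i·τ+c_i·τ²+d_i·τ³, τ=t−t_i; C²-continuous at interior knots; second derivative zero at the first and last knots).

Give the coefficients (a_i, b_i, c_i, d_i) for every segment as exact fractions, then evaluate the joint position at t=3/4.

Δ: Δ0=-1, Δ1=7/3
row 1: diag=12, rhs=20; c'=1/4, d'=5/3
back: M1=5/3
M: M0=0, M1=5/3, M2=0
seg 0: a=-2, c=M0/2=0, d=(M1−M0)/(6·3)=5/54, b=Δ0−h0·(2M0+M1)/6=-11/6
seg 1: a=-5, c=M1/2=5/6, d=(M2−M1)/(6·3)=-5/54, b=Δ1−h1·(2M1+M2)/6=2/3
t_q=3/4 → seg 0, τ=3/4; S=-2+-11/6·τ+0·τ²+5/54·τ³=-427/128

  seg 0: a=-2 b=-11/6 c=0 d=5/54
  seg 1: a=-5 b=2/3 c=5/6 d=-5/54
S(3/4) = -427/128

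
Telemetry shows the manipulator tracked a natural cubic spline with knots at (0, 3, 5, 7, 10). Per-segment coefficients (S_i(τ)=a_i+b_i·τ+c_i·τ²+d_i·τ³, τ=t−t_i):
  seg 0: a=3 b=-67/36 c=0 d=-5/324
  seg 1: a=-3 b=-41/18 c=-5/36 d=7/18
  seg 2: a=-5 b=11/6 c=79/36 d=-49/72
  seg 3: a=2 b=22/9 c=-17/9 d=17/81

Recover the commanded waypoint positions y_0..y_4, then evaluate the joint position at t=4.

y_0=3 y_1=-3 y_2=-5 y_3=2 y_4=-2
S(4) = -181/36

y_0 = S_0(0) = a_0 = 3
y_1 = S_1(0) = a_1 = -3
y_2 = S_2(0) = a_2 = -5
y_3 = S_3(0) = a_3 = 2
y_4 = S_3(3) = -2
t_q=4 is in segment 1 (τ=1); S_1(τ)=-181/36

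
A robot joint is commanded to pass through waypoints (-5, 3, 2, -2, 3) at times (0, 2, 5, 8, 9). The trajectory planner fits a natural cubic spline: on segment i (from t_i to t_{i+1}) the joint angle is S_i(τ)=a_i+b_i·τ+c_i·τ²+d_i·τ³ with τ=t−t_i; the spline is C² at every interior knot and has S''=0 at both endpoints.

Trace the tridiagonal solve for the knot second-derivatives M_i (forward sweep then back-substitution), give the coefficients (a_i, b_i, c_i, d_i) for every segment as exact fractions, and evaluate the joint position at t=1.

Δ: Δ0=4, Δ1=-1/3, Δ2=-4/3, Δ3=5
row 1: diag=10, rhs=-26; c'=3/10, d'=-13/5
row 2: denom=12−3·3/10=111/10; d'=(-6−3·-13/5)/(111/10)=6/37
row 3: denom=8−3·10/37=266/37; d'=(38−3·6/37)/(266/37)=694/133
back: M3=694/133
back: M2=6/37−10/37·694/133=-166/133
back: M1=-13/5−3/10·-166/133=-296/133
M: M0=0, M1=-296/133, M2=-166/133, M3=694/133, M4=0
seg 0: a=-5, c=M0/2=0, d=(M1−M0)/(6·2)=-74/399, b=Δ0−h0·(2M0+M1)/6=1892/399
seg 1: a=3, c=M1/2=-148/133, d=(M2−M1)/(6·3)=65/1197, b=Δ1−h1·(2M1+M2)/6=1004/399
seg 2: a=2, c=M2/2=-83/133, d=(M3−M2)/(6·3)=430/1197, b=Δ2−h2·(2M2+M3)/6=-1075/399
seg 3: a=-2, c=M3/2=347/133, d=(M4−M3)/(6·1)=-347/399, b=Δ3−h3·(2M3+M4)/6=1301/399
t_q=1 → seg 0, τ=1; S=-5+1892/399·τ+0·τ²+-74/399·τ³=-59/133

  seg 0: a=-5 b=1892/399 c=0 d=-74/399
  seg 1: a=3 b=1004/399 c=-148/133 d=65/1197
  seg 2: a=2 b=-1075/399 c=-83/133 d=430/1197
  seg 3: a=-2 b=1301/399 c=347/133 d=-347/399
S(1) = -59/133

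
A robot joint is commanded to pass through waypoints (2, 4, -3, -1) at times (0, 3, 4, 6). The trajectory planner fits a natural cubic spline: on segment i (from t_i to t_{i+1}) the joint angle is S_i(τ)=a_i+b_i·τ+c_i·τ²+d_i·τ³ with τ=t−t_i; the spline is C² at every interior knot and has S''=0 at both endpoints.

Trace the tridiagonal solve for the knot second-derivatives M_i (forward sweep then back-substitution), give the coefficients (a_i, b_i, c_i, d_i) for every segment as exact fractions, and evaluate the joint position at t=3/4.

Δ: Δ0=2/3, Δ1=-7, Δ2=1
row 1: diag=8, rhs=-46; c'=1/8, d'=-23/4
row 2: denom=6−1·1/8=47/8; d'=(48−1·-23/4)/(47/8)=430/47
back: M2=430/47
back: M1=-23/4−1/8·430/47=-324/47
M: M0=0, M1=-324/47, M2=430/47, M3=0
seg 0: a=2, c=M0/2=0, d=(M1−M0)/(6·3)=-18/47, b=Δ0−h0·(2M0+M1)/6=580/141
seg 1: a=4, c=M1/2=-162/47, d=(M2−M1)/(6·1)=377/141, b=Δ1−h1·(2M1+M2)/6=-878/141
seg 2: a=-3, c=M2/2=215/47, d=(M3−M2)/(6·2)=-215/282, b=Δ2−h2·(2M2+M3)/6=-719/141
t_q=3/4 → seg 0, τ=3/4; S=2+580/141·τ+0·τ²+-18/47·τ³=7405/1504

  seg 0: a=2 b=580/141 c=0 d=-18/47
  seg 1: a=4 b=-878/141 c=-162/47 d=377/141
  seg 2: a=-3 b=-719/141 c=215/47 d=-215/282
S(3/4) = 7405/1504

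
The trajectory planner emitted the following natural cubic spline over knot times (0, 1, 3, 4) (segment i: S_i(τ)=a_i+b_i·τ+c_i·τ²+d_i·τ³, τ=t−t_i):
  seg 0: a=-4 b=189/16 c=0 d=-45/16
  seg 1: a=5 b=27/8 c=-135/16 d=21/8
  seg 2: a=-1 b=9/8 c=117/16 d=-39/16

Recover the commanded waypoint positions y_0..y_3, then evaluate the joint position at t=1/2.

y_0=-4 y_1=5 y_2=-1 y_3=5
S(1/2) = 199/128

y_0 = S_0(0) = a_0 = -4
y_1 = S_1(0) = a_1 = 5
y_2 = S_2(0) = a_2 = -1
y_3 = S_2(1) = 5
t_q=1/2 is in segment 0 (τ=1/2); S_0(τ)=199/128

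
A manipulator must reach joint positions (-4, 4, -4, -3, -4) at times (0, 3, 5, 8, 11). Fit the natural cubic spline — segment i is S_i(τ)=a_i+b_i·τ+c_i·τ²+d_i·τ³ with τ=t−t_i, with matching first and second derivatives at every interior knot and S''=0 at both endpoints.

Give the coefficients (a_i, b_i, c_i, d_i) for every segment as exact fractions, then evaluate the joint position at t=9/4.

Δ: Δ0=8/3, Δ1=-4, Δ2=1/3, Δ3=-1/3
row 1: diag=10, rhs=-40; c'=1/5, d'=-4
row 2: denom=10−2·1/5=48/5; d'=(26−2·-4)/(48/5)=85/24
row 3: denom=12−3·5/16=177/16; d'=(-4−3·85/24)/(177/16)=-78/59
back: M3=-78/59
back: M2=85/24−5/16·-78/59=700/177
back: M1=-4−1/5·700/177=-848/177
M: M0=0, M1=-848/177, M2=700/177, M3=-78/59, M4=0
seg 0: a=-4, c=M0/2=0, d=(M1−M0)/(6·3)=-424/1593, b=Δ0−h0·(2M0+M1)/6=896/177
seg 1: a=4, c=M1/2=-424/177, d=(M2−M1)/(6·2)=43/59, b=Δ1−h1·(2M1+M2)/6=-376/177
seg 2: a=-4, c=M2/2=350/177, d=(M3−M2)/(6·3)=-467/1593, b=Δ2−h2·(2M2+M3)/6=-524/177
seg 3: a=-3, c=M3/2=-39/59, d=(M4−M3)/(6·3)=13/177, b=Δ3−h3·(2M3+M4)/6=175/177
t_q=9/4 → seg 0, τ=9/4; S=-4+896/177·τ+0·τ²+-424/1593·τ³=2057/472

  seg 0: a=-4 b=896/177 c=0 d=-424/1593
  seg 1: a=4 b=-376/177 c=-424/177 d=43/59
  seg 2: a=-4 b=-524/177 c=350/177 d=-467/1593
  seg 3: a=-3 b=175/177 c=-39/59 d=13/177
S(9/4) = 2057/472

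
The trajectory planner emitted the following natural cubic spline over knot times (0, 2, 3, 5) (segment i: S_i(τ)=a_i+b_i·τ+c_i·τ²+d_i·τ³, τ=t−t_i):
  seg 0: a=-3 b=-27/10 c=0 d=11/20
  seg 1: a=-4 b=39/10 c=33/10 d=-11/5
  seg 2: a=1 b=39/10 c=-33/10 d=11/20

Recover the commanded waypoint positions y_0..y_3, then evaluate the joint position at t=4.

y_0 = S_0(0) = a_0 = -3
y_1 = S_1(0) = a_1 = -4
y_2 = S_2(0) = a_2 = 1
y_3 = S_2(2) = 0
t_q=4 is in segment 2 (τ=1); S_2(τ)=43/20

y_0=-3 y_1=-4 y_2=1 y_3=0
S(4) = 43/20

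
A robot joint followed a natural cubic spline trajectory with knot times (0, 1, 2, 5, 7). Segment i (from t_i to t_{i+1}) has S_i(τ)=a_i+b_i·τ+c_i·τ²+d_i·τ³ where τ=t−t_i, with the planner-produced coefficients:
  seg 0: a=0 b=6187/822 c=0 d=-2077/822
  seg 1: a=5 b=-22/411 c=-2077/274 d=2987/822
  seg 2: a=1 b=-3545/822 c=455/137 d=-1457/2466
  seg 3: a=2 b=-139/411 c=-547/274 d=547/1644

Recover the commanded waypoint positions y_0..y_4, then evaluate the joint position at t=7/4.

y_0 = S_0(0) = a_0 = 0
y_1 = S_1(0) = a_1 = 5
y_2 = S_2(0) = a_2 = 1
y_3 = S_3(0) = a_3 = 2
y_4 = S_3(2) = -4
t_q=7/4 is in segment 1 (τ=3/4); S_1(τ)=39087/17536

y_0=0 y_1=5 y_2=1 y_3=2 y_4=-4
S(7/4) = 39087/17536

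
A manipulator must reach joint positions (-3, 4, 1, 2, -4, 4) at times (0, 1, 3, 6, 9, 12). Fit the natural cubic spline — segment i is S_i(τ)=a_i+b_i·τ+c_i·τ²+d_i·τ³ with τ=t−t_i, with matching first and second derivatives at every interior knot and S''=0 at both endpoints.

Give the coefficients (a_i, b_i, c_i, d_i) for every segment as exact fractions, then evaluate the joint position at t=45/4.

Δ: Δ0=7, Δ1=-3/2, Δ2=1/3, Δ3=-2, Δ4=8/3
row 1: diag=6, rhs=-51; c'=1/3, d'=-17/2
row 2: denom=10−2·1/3=28/3; d'=(11−2·-17/2)/(28/3)=3
row 3: denom=12−3·9/28=309/28; d'=(-14−3·3)/(309/28)=-644/309
row 4: denom=12−3·28/103=1152/103; d'=(28−3·-644/309)/(1152/103)=49/16
back: M4=49/16
back: M3=-644/309−28/103·49/16=-35/12
back: M2=3−9/28·-35/12=63/16
back: M1=-17/2−1/3·63/16=-157/16
M: M0=0, M1=-157/16, M2=63/16, M3=-35/12, M4=49/16, M5=0
seg 0: a=-3, c=M0/2=0, d=(M1−M0)/(6·1)=-157/96, b=Δ0−h0·(2M0+M1)/6=829/96
seg 1: a=4, c=M1/2=-157/32, d=(M2−M1)/(6·2)=55/48, b=Δ1−h1·(2M1+M2)/6=179/48
seg 2: a=1, c=M2/2=63/32, d=(M3−M2)/(6·3)=-329/864, b=Δ2−h2·(2M2+M3)/6=-103/48
seg 3: a=2, c=M3/2=-35/24, d=(M4−M3)/(6·3)=287/864, b=Δ3−h3·(2M3+M4)/6=-59/96
seg 4: a=-4, c=M4/2=49/32, d=(M5−M4)/(6·3)=-49/288, b=Δ4−h4·(2M4+M5)/6=-19/48
t_q=45/4 → seg 4, τ=9/4; S=-4+-19/48·τ+49/32·τ²+-49/288·τ³=1891/2048

  seg 0: a=-3 b=829/96 c=0 d=-157/96
  seg 1: a=4 b=179/48 c=-157/32 d=55/48
  seg 2: a=1 b=-103/48 c=63/32 d=-329/864
  seg 3: a=2 b=-59/96 c=-35/24 d=287/864
  seg 4: a=-4 b=-19/48 c=49/32 d=-49/288
S(45/4) = 1891/2048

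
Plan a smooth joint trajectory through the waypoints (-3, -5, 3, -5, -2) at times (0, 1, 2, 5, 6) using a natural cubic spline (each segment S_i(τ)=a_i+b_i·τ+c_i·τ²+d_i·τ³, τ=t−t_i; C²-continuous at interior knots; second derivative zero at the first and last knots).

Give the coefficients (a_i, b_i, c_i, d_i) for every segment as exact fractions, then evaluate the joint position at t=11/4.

Δ: Δ0=-2, Δ1=8, Δ2=-8/3, Δ3=3
row 1: diag=4, rhs=60; c'=1/4, d'=15
row 2: denom=8−1·1/4=31/4; d'=(-64−1·15)/(31/4)=-316/31
row 3: denom=8−3·12/31=212/31; d'=(34−3·-316/31)/(212/31)=1001/106
back: M3=1001/106
back: M2=-316/31−12/31·1001/106=-734/53
back: M1=15−1/4·-734/53=1957/106
M: M0=0, M1=1957/106, M2=-734/53, M3=1001/106, M4=0
seg 0: a=-3, c=M0/2=0, d=(M1−M0)/(6·1)=1957/636, b=Δ0−h0·(2M0+M1)/6=-3229/636
seg 1: a=-5, c=M1/2=1957/212, d=(M2−M1)/(6·1)=-3425/636, b=Δ1−h1·(2M1+M2)/6=1321/318
seg 2: a=3, c=M2/2=-367/53, d=(M3−M2)/(6·3)=823/636, b=Δ2−h2·(2M2+M3)/6=4109/636
seg 3: a=-5, c=M3/2=1001/212, d=(M4−M3)/(6·1)=-1001/636, b=Δ3−h3·(2M3+M4)/6=-47/318
t_q=11/4 → seg 2, τ=3/4; S=3+4109/636·τ+-367/53·τ²+823/636·τ³=61007/13568

  seg 0: a=-3 b=-3229/636 c=0 d=1957/636
  seg 1: a=-5 b=1321/318 c=1957/212 d=-3425/636
  seg 2: a=3 b=4109/636 c=-367/53 d=823/636
  seg 3: a=-5 b=-47/318 c=1001/212 d=-1001/636
S(11/4) = 61007/13568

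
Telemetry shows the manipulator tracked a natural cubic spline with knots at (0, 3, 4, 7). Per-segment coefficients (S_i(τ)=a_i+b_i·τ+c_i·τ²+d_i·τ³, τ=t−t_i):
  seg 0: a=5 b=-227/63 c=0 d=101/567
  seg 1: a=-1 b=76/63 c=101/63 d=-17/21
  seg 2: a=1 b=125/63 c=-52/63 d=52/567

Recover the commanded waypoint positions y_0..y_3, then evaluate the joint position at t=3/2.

y_0 = S_0(0) = a_0 = 5
y_1 = S_1(0) = a_1 = -1
y_2 = S_2(0) = a_2 = 1
y_3 = S_2(3) = 2
t_q=3/2 is in segment 0 (τ=3/2); S_0(τ)=11/56

y_0=5 y_1=-1 y_2=1 y_3=2
S(3/2) = 11/56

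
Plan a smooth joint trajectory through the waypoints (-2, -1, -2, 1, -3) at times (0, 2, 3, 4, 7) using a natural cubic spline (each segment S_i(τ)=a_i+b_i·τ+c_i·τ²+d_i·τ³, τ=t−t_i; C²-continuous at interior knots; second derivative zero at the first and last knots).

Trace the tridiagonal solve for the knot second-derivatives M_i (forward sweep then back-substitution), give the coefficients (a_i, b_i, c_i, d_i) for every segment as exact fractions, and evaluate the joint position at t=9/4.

  seg 0: a=-2 b=382/267 c=0 d=-497/2136
  seg 1: a=-1 b=-727/534 c=-497/356 d=1877/1068
  seg 2: a=-2 b=1195/1068 c=345/89 d=-2131/1068
  seg 3: a=1 b=1541/534 c=-751/356 d=751/3204
S(9/4) = -31901/22784

Δ: Δ0=1/2, Δ1=-1, Δ2=3, Δ3=-4/3
row 1: diag=6, rhs=-9; c'=1/6, d'=-3/2
row 2: denom=4−1·1/6=23/6; d'=(24−1·-3/2)/(23/6)=153/23
row 3: denom=8−1·6/23=178/23; d'=(-26−1·153/23)/(178/23)=-751/178
back: M3=-751/178
back: M2=153/23−6/23·-751/178=690/89
back: M1=-3/2−1/6·690/89=-497/178
M: M0=0, M1=-497/178, M2=690/89, M3=-751/178, M4=0
seg 0: a=-2, c=M0/2=0, d=(M1−M0)/(6·2)=-497/2136, b=Δ0−h0·(2M0+M1)/6=382/267
seg 1: a=-1, c=M1/2=-497/356, d=(M2−M1)/(6·1)=1877/1068, b=Δ1−h1·(2M1+M2)/6=-727/534
seg 2: a=-2, c=M2/2=345/89, d=(M3−M2)/(6·1)=-2131/1068, b=Δ2−h2·(2M2+M3)/6=1195/1068
seg 3: a=1, c=M3/2=-751/356, d=(M4−M3)/(6·3)=751/3204, b=Δ3−h3·(2M3+M4)/6=1541/534
t_q=9/4 → seg 1, τ=1/4; S=-1+-727/534·τ+-497/356·τ²+1877/1068·τ³=-31901/22784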